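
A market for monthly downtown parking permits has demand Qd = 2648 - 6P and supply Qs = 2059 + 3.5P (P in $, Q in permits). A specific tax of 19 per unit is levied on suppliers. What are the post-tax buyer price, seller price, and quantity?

P_b = 69, P_s = 50, Q = 2234

The tax drives a wedge P_b - P_s = 19. Substituting P_s = P_b - 19 into supply: Qs = 1992.5 + 3.5P_b.
Market clearing requires 2648 - 6P_b = 1992.5 + 3.5P_b; hence 655.5 = 9.5P_b and P_b = 69.
Then P_s = 69 - 19 = 50 and Q = 2648 - 6(69) = 2234.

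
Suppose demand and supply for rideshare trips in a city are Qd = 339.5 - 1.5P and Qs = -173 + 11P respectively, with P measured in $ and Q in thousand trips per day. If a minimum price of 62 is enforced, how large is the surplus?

With P fixed at 62, quantity demanded is 246.5 and quantity supplied is 509.
Surplus = Qs - Qd = 509 - 246.5 = 262.5.

Surplus = 262.5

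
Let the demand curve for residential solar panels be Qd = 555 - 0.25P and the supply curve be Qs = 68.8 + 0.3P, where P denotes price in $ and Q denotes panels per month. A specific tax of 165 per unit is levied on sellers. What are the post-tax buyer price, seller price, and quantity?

Sellers keep P_s = P_b - 165 per unit, so supply in terms of the buyer price is Qs = 19.3 + 0.3P_b.
Equate demand and the shifted supply: 555 - 0.25P_b = 19.3 + 0.3P_b, giving 0.55P_b = 535.7, so P_b = 974.
So P_s = 809 and the quantity traded is Q = 555 - 0.25(974) = 311.5.

P_b = 974, P_s = 809, Q = 311.5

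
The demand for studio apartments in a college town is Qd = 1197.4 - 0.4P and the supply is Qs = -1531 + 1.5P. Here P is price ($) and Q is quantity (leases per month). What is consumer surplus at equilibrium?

Consumer surplus = 485161.25

Equating demand and supply, 1197.4 - 0.4P = -1531 + 1.5P gives 1.9P = 2728.4, so P* = 1436.
Plugging P* into demand: Q* = 1197.4 - 0.4(1436) = 623.
Demand choke price (Qd = 0): P = 1197.4/0.4 = 2993.5. Consumer surplus = ½ × (2993.5 - 1436) × 623 = 485161.25.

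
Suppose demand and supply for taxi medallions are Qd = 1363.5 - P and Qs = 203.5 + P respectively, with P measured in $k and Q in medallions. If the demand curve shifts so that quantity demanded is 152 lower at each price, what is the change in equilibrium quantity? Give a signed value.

The market clears where 1363.5 - P = 203.5 + P. Rearranging, 2P = 1160, hence P* = 580.
Plugging P* into demand: Q* = 1363.5 - 580 = 783.5.
After the shift, demand is Qd = 1211.5 - P.
New equilibrium: 1008 = 2P, so P = 504 and Q = 707.5.
ΔQ = 707.5 - 783.5 = -76.

ΔQ = -76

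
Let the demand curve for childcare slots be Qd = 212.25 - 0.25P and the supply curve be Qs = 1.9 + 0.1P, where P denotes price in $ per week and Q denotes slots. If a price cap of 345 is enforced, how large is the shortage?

Shortage = 89.6

Evaluating both curves at the ceiling price 345 gives Qd = 126, Qs = 36.4.
Shortage = Qd - Qs = 126 - 36.4 = 89.6.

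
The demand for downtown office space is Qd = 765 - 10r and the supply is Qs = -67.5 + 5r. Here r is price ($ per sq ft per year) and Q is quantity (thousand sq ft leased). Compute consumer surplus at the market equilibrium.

Equating demand and supply, 765 - 10r = -67.5 + 5r gives 15r = 832.5, so r* = 55.5.
Substitute back: Q* = 765 - 10(55.5) = 210.
Demand choke price (Qd = 0): r = 765/10 = 76.5. Consumer surplus = ½ × (76.5 - 55.5) × 210 = 2205.

Consumer surplus = 2205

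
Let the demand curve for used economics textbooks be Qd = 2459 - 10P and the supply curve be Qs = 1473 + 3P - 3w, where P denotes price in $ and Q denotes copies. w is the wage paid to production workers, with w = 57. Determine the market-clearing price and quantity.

With w = 57, supply is Qs = 1302 + 3P.
Set Qd = Qs: 2459 - 10P = 1302 + 3P, so 1157 = 13P and P* = 89.
Substitute back: Q* = 2459 - 10(89) = 1569.

P* = 89, Q* = 1569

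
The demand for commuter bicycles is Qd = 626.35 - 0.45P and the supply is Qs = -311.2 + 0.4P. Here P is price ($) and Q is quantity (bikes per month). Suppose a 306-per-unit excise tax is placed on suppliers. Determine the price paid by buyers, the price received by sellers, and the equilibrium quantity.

With a tax of 306 on suppliers, they supply based on the net price P_s = P_b - 306, so Qs = -433.6 + 0.4P_b.
Market clearing requires 626.35 - 0.45P_b = -433.6 + 0.4P_b; hence 1059.95 = 0.85P_b and P_b = 1247.
Then P_s = 1247 - 306 = 941 and Q = 626.35 - 0.45(1247) = 65.2.

P_b = 1247, P_s = 941, Q = 65.2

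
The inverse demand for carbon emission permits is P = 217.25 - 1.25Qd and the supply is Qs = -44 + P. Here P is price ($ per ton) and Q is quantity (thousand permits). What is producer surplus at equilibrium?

Producer surplus = 2964.5

In direct form, Qd = 173.8 - 0.8P.
Equating demand and supply, 173.8 - 0.8P = -44 + P gives 1.8P = 217.8, so P* = 121.
Then Q* = 173.8 - 0.8(121) = 77.
Supply choke price (Qs = 0): P = 44. Producer surplus = ½ × (121 - 44) × 77 = 2964.5.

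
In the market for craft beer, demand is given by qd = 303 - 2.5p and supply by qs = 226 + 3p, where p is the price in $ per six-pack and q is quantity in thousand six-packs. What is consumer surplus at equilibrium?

The market clears where 303 - 2.5p = 226 + 3p. Rearranging, 5.5p = 77, hence p* = 14.
Then q* = 303 - 2.5(14) = 268.
Demand choke price (qd = 0): p = 303/2.5 = 121.2. Consumer surplus = ½ × (121.2 - 14) × 268 = 14364.8.

Consumer surplus = 14364.8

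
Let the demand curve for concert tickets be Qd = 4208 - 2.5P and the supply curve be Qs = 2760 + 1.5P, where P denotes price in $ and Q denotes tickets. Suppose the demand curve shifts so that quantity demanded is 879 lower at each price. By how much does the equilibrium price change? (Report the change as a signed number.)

At equilibrium Qd = Qs, so 4208 - 2.5P = 2760 + 1.5P; collecting terms, 1448 = 4P and P* = 362.
Plugging P* into demand: Q* = 4208 - 2.5(362) = 3303.
After the shift, demand is Qd = 3329 - 2.5P.
New equilibrium: 569 = 4P, so P = 142.25 and Q = 2973.375.
ΔP = 142.25 - 362 = -219.75.

ΔP = -219.75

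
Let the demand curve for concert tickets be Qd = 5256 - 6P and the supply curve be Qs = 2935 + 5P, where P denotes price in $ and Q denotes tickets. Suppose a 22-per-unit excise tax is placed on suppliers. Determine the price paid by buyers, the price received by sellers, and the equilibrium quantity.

Suppliers keep P_s = P_b - 22 per unit, so supply in terms of the buyer price is Qs = 2825 + 5P_b.
Market clearing requires 5256 - 6P_b = 2825 + 5P_b; hence 2431 = 11P_b and P_b = 221.
Then P_s = 221 - 22 = 199 and Q = 5256 - 6(221) = 3930.

P_b = 221, P_s = 199, Q = 3930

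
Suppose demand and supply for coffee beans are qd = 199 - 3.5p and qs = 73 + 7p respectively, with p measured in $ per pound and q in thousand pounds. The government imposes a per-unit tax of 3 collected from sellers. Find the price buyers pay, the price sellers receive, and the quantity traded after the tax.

p_b = 14, p_s = 11, q = 150

Sellers keep p_s = p_b - 3 per unit, so supply in terms of the buyer price is qs = 52 + 7p_b.
Market clearing requires 199 - 3.5p_b = 52 + 7p_b; hence 147 = 10.5p_b and p_b = 14.
Then p_s = 14 - 3 = 11 and q = 199 - 3.5(14) = 150.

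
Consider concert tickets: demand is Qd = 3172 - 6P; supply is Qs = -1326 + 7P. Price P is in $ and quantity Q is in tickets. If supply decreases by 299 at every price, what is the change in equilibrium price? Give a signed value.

ΔP = 23

At equilibrium Qd = Qs, so 3172 - 6P = -1326 + 7P; collecting terms, 4498 = 13P and P* = 346.
From the demand curve, Q* = 3172 - 6(346) = 1096.
After the shift, supply is Qs = -1625 + 7P.
The new intersection has 4797 = 13P, i.e. P = 369, Q = 958.
ΔP = 369 - 346 = 23.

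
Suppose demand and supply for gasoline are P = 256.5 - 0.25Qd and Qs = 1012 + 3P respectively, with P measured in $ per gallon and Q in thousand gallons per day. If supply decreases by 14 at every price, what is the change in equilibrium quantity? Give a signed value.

ΔQ = -8

In direct form, Qd = 1026 - 4P.
Set Qd = Qs: 1026 - 4P = 1012 + 3P, so 14 = 7P and P* = 2.
From the demand curve, Q* = 1026 - 4(2) = 1018.
After the shift, supply is Qs = 998 + 3P.
The new intersection has 28 = 7P, i.e. P = 4, Q = 1010.
ΔQ = 1010 - 1018 = -8.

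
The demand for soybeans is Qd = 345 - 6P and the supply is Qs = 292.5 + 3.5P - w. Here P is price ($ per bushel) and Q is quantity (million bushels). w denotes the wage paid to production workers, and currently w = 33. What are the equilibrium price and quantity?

With w = 33, supply is Qs = 259.5 + 3.5P.
At equilibrium Qd = Qs, so 345 - 6P = 259.5 + 3.5P; collecting terms, 85.5 = 9.5P and P* = 9.
Then Q* = 345 - 6(9) = 291.

P* = 9, Q* = 291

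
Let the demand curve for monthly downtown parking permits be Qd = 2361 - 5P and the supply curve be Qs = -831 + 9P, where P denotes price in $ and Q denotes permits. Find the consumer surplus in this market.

Consumer surplus = 149084.1

The market clears where 2361 - 5P = -831 + 9P. Rearranging, 14P = 3192, hence P* = 228.
Plugging P* into demand: Q* = 2361 - 5(228) = 1221.
Demand choke price (Qd = 0): P = 2361/5 = 472.2. Consumer surplus = ½ × (472.2 - 228) × 1221 = 149084.1.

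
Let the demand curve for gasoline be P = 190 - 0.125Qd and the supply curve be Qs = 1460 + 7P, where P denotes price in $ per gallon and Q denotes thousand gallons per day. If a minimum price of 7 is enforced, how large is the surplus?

Solving each curve for Q: Qd = 1520 - 8P.
At P = 7: Qd = 1464 and Qs = 1509.
Surplus = Qs - Qd = 1509 - 1464 = 45.

Surplus = 45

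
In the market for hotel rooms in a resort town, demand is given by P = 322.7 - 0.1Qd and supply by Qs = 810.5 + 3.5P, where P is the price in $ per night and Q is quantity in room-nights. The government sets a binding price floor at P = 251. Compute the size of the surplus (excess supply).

Surplus = 972

Inverting to quantity form: Qd = 3227 - 10P.
With P fixed at 251, quantity demanded is 717 and quantity supplied is 1689.
Surplus = Qs - Qd = 1689 - 717 = 972.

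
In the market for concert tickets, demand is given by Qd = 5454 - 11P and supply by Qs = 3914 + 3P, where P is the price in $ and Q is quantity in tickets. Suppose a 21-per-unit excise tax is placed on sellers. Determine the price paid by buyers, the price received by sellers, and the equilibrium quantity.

P_b = 114.5, P_s = 93.5, Q = 4194.5

With a tax of 21 on sellers, they supply based on the net price P_s = P_b - 21, so Qs = 3851 + 3P_b.
Set Qd = Qs: 5454 - 11P_b = 3851 + 3P_b, so 1603 = 14P_b and P_b = 114.5.
Then P_s = 114.5 - 21 = 93.5 and Q = 5454 - 11(114.5) = 4194.5.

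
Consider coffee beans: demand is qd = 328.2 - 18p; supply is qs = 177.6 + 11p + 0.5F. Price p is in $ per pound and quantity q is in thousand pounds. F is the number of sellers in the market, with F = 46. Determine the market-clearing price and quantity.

p* = 4.4, q* = 249

With F = 46, supply is qs = 200.6 + 11p.
At equilibrium qd = qs, so 328.2 - 18p = 200.6 + 11p; collecting terms, 127.6 = 29p and p* = 4.4.
Plugging p* into demand: q* = 328.2 - 18(4.4) = 249.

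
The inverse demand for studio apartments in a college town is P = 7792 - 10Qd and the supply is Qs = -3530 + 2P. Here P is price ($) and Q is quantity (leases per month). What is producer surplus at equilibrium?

Producer surplus = 82369

In direct form, Qd = 779.2 - 0.1P.
The market clears where 779.2 - 0.1P = -3530 + 2P. Rearranging, 2.1P = 4309.2, hence P* = 2052.
Then Q* = 779.2 - 0.1(2052) = 574.
Supply choke price (Qs = 0): P = 1765. Producer surplus = ½ × (2052 - 1765) × 574 = 82369.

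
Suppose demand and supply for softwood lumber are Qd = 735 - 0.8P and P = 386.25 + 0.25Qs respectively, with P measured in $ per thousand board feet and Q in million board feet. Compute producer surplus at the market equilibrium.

Inverting to quantity form: Qs = -1545 + 4P.
Set Qd = Qs: 735 - 0.8P = -1545 + 4P, so 2280 = 4.8P and P* = 475.
From the demand curve, Q* = 735 - 0.8(475) = 355.
Supply choke price (Qs = 0): P = 386.25. Producer surplus = ½ × (475 - 386.25) × 355 = 15753.125.

Producer surplus = 15753.125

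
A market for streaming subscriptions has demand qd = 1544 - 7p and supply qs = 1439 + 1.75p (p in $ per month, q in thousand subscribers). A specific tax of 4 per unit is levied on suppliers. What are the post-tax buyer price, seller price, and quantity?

p_b = 12.8, p_s = 8.8, q = 1454.4

With a tax of 4 on suppliers, they supply based on the net price p_s = p_b - 4, so qs = 1432 + 1.75p_b.
Market clearing requires 1544 - 7p_b = 1432 + 1.75p_b; hence 112 = 8.75p_b and p_b = 12.8.
Then p_s = 12.8 - 4 = 8.8 and q = 1544 - 7(12.8) = 1454.4.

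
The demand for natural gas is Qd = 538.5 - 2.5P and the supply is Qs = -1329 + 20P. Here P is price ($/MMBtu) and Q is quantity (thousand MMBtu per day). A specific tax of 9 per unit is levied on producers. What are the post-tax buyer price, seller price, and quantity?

Producers keep P_s = P_b - 9 per unit, so supply in terms of the buyer price is Qs = -1509 + 20P_b.
Equate demand and the shifted supply: 538.5 - 2.5P_b = -1509 + 20P_b, giving 22.5P_b = 2047.5, so P_b = 91.
Then P_s = 91 - 9 = 82 and Q = 538.5 - 2.5(91) = 311.

P_b = 91, P_s = 82, Q = 311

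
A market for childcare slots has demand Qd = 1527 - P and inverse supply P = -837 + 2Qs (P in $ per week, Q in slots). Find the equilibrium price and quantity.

Solving each curve for Q: Qs = 418.5 + 0.5P.
The market clears where 1527 - P = 418.5 + 0.5P. Rearranging, 1.5P = 1108.5, hence P* = 739.
From the demand curve, Q* = 1527 - 739 = 788.

P* = 739, Q* = 788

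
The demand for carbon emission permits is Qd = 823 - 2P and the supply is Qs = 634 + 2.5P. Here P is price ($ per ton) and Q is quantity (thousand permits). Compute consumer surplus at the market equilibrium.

Consumer surplus = 136530.25

Set Qd = Qs: 823 - 2P = 634 + 2.5P, so 189 = 4.5P and P* = 42.
Plugging P* into demand: Q* = 823 - 2(42) = 739.
Demand choke price (Qd = 0): P = 823/2 = 411.5. Consumer surplus = ½ × (411.5 - 42) × 739 = 136530.25.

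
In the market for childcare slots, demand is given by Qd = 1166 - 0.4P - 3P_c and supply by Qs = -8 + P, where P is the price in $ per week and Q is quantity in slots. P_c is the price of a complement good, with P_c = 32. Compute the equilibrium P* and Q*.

With P_c = 32, demand is Qd = 1070 - 0.4P.
The market clears where 1070 - 0.4P = -8 + P. Rearranging, 1.4P = 1078, hence P* = 770.
From the demand curve, Q* = 1070 - 0.4(770) = 762.

P* = 770, Q* = 762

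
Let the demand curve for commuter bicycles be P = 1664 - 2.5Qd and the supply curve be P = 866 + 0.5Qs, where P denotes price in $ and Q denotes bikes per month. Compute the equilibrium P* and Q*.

In direct form, Qd = 665.6 - 0.4P and Qs = -1732 + 2P.
At equilibrium Qd = Qs, so 665.6 - 0.4P = -1732 + 2P; collecting terms, 2397.6 = 2.4P and P* = 999.
From the demand curve, Q* = 665.6 - 0.4(999) = 266.

P* = 999, Q* = 266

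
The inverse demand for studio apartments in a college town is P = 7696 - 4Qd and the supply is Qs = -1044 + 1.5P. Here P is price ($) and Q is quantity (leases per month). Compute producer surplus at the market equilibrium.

Inverting to quantity form: Qd = 1924 - 0.25P.
At equilibrium Qd = Qs, so 1924 - 0.25P = -1044 + 1.5P; collecting terms, 2968 = 1.75P and P* = 1696.
Substitute back: Q* = 1924 - 0.25(1696) = 1500.
Supply choke price (Qs = 0): P = 696. Producer surplus = ½ × (1696 - 696) × 1500 = 750000.

Producer surplus = 750000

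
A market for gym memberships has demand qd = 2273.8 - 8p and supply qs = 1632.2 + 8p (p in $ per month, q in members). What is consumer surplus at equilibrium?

At equilibrium qd = qs, so 2273.8 - 8p = 1632.2 + 8p; collecting terms, 641.6 = 16p and p* = 40.1.
Plugging p* into demand: q* = 2273.8 - 8(40.1) = 1953.
Demand choke price (qd = 0): p = 2273.8/8 = 284.225. Consumer surplus = ½ × (284.225 - 40.1) × 1953 = 238388.0625.

Consumer surplus = 238388.0625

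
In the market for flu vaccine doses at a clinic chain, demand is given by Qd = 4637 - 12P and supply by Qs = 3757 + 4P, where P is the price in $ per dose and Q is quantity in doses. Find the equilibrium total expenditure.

The market clears where 4637 - 12P = 3757 + 4P. Rearranging, 16P = 880, hence P* = 55.
Substitute back: Q* = 4637 - 12(55) = 3977.
Total expenditure = P* × Q* = 55 × 3977 = 218735.

Total expenditure = 218735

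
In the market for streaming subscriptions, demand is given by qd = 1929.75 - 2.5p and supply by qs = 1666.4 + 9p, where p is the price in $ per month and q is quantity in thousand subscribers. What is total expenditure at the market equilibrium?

Equating demand and supply, 1929.75 - 2.5p = 1666.4 + 9p gives 11.5p = 263.35, so p* = 22.9.
From the demand curve, q* = 1929.75 - 2.5(22.9) = 1872.5.
Total expenditure = p* × q* = 22.9 × 1872.5 = 42880.25.

Total expenditure = 42880.25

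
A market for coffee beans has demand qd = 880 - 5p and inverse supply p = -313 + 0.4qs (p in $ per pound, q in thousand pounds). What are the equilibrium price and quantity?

Solving each curve for q: qs = 782.5 + 2.5p.
The market clears where 880 - 5p = 782.5 + 2.5p. Rearranging, 7.5p = 97.5, hence p* = 13.
Plugging p* into demand: q* = 880 - 5(13) = 815.

p* = 13, q* = 815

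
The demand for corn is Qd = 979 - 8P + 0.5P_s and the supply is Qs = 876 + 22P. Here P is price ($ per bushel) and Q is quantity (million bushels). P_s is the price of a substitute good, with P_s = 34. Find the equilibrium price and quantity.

With P_s = 34, demand is Qd = 996 - 8P.
Equating demand and supply, 996 - 8P = 876 + 22P gives 30P = 120, so P* = 4.
Substitute back: Q* = 996 - 8(4) = 964.

P* = 4, Q* = 964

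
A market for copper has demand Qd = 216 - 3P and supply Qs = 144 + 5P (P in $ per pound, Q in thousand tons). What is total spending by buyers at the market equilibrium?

Set Qd = Qs: 216 - 3P = 144 + 5P, so 72 = 8P and P* = 9.
From the demand curve, Q* = 216 - 3(9) = 189.
Total spending by buyers = P* × Q* = 9 × 189 = 1701.

Total spending by buyers = 1701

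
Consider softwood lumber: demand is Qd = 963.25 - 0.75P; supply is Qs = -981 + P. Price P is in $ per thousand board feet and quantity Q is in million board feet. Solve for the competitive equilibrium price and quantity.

P* = 1111, Q* = 130

At equilibrium Qd = Qs, so 963.25 - 0.75P = -981 + P; collecting terms, 1944.25 = 1.75P and P* = 1111.
Substitute back: Q* = 963.25 - 0.75(1111) = 130.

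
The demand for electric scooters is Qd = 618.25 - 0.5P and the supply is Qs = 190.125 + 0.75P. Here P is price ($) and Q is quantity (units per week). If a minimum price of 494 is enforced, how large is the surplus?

With P fixed at 494, quantity demanded is 371.25 and quantity supplied is 560.625.
Surplus = Qs - Qd = 560.625 - 371.25 = 189.375.

Surplus = 189.375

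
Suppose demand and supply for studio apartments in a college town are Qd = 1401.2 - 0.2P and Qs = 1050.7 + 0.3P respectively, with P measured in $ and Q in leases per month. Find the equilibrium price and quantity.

At equilibrium Qd = Qs, so 1401.2 - 0.2P = 1050.7 + 0.3P; collecting terms, 350.5 = 0.5P and P* = 701.
Plugging P* into demand: Q* = 1401.2 - 0.2(701) = 1261.

P* = 701, Q* = 1261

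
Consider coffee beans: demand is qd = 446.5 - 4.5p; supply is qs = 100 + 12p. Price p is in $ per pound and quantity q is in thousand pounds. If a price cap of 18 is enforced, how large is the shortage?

With p fixed at 18, quantity demanded is 365.5 and quantity supplied is 316.
Shortage = qd - qs = 365.5 - 316 = 49.5.

Shortage = 49.5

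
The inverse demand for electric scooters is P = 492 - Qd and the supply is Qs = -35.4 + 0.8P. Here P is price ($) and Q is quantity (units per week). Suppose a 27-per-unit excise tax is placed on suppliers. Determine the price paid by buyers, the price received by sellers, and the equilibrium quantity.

P_b = 305, P_s = 278, Q = 187

In direct form, Qd = 492 - P.
The tax drives a wedge P_b - P_s = 27. Substituting P_s = P_b - 27 into supply: Qs = -57 + 0.8P_b.
Market clearing requires 492 - P_b = -57 + 0.8P_b; hence 549 = 1.8P_b and P_b = 305.
Then P_s = 305 - 27 = 278 and Q = 492 - 305 = 187.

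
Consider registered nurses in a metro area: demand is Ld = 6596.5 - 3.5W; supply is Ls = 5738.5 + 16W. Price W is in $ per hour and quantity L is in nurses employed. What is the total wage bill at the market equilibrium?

The total wage bill = 283470

At equilibrium Ld = Ls, so 6596.5 - 3.5W = 5738.5 + 16W; collecting terms, 858 = 19.5W and W* = 44.
Substitute back: L* = 6596.5 - 3.5(44) = 6442.5.
The total wage bill = W* × L* = 44 × 6442.5 = 283470.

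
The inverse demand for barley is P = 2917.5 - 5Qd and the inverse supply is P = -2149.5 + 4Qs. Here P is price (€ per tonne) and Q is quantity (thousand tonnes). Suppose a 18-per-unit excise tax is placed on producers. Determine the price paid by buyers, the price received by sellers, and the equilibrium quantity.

In direct form, Qd = 583.5 - 0.2P and Qs = 537.375 + 0.25P.
With a tax of 18 on producers, they supply based on the net price P_s = P_b - 18, so Qs = 532.875 + 0.25P_b.
Set Qd = Qs: 583.5 - 0.2P_b = 532.875 + 0.25P_b, so 50.625 = 0.45P_b and P_b = 112.5.
Then P_s = 112.5 - 18 = 94.5 and Q = 583.5 - 0.2(112.5) = 561.

P_b = 112.5, P_s = 94.5, Q = 561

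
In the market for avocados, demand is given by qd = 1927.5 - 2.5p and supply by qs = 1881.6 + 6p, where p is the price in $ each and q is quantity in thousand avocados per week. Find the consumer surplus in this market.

Set qd = qs: 1927.5 - 2.5p = 1881.6 + 6p, so 45.9 = 8.5p and p* = 5.4.
Substitute back: q* = 1927.5 - 2.5(5.4) = 1914.
Demand choke price (qd = 0): p = 1927.5/2.5 = 771. Consumer surplus = ½ × (771 - 5.4) × 1914 = 732679.2.

Consumer surplus = 732679.2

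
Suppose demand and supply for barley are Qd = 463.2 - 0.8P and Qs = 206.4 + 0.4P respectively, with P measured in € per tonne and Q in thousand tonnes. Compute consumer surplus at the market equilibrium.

Equating demand and supply, 463.2 - 0.8P = 206.4 + 0.4P gives 1.2P = 256.8, so P* = 214.
From the demand curve, Q* = 463.2 - 0.8(214) = 292.
Demand choke price (Qd = 0): P = 463.2/0.8 = 579. Consumer surplus = ½ × (579 - 214) × 292 = 53290.

Consumer surplus = 53290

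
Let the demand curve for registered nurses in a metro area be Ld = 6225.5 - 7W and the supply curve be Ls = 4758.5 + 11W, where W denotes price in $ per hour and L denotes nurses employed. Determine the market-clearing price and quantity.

Equating demand and supply, 6225.5 - 7W = 4758.5 + 11W gives 18W = 1467, so W* = 81.5.
From the demand curve, L* = 6225.5 - 7(81.5) = 5655.

W* = 81.5, L* = 5655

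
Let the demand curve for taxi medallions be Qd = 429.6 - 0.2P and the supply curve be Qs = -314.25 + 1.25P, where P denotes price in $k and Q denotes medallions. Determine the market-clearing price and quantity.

Equating demand and supply, 429.6 - 0.2P = -314.25 + 1.25P gives 1.45P = 743.85, so P* = 513.
From the demand curve, Q* = 429.6 - 0.2(513) = 327.

P* = 513, Q* = 327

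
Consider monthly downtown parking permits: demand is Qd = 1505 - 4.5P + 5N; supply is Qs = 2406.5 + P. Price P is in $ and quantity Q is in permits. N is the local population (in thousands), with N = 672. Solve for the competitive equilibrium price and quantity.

With N = 672, demand is Qd = 4865 - 4.5P.
The market clears where 4865 - 4.5P = 2406.5 + P. Rearranging, 5.5P = 2458.5, hence P* = 447.
Then Q* = 4865 - 4.5(447) = 2853.5.

P* = 447, Q* = 2853.5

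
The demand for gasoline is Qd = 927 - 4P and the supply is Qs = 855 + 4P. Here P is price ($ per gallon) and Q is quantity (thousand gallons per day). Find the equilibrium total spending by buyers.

At equilibrium Qd = Qs, so 927 - 4P = 855 + 4P; collecting terms, 72 = 8P and P* = 9.
Plugging P* into demand: Q* = 927 - 4(9) = 891.
Total spending by buyers = P* × Q* = 9 × 891 = 8019.

Total spending by buyers = 8019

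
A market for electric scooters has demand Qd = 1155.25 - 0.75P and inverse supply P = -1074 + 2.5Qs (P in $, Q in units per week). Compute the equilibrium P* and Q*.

P* = 631, Q* = 682

Inverting to quantity form: Qs = 429.6 + 0.4P.
Set Qd = Qs: 1155.25 - 0.75P = 429.6 + 0.4P, so 725.65 = 1.15P and P* = 631.
Plugging P* into demand: Q* = 1155.25 - 0.75(631) = 682.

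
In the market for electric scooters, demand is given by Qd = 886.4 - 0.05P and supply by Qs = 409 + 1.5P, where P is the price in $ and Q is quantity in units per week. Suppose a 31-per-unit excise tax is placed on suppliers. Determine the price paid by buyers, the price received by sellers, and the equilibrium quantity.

P_b = 338, P_s = 307, Q = 869.5

The tax drives a wedge P_b - P_s = 31. Substituting P_s = P_b - 31 into supply: Qs = 362.5 + 1.5P_b.
Market clearing requires 886.4 - 0.05P_b = 362.5 + 1.5P_b; hence 523.9 = 1.55P_b and P_b = 338.
So P_s = 307 and the quantity traded is Q = 886.4 - 0.05(338) = 869.5.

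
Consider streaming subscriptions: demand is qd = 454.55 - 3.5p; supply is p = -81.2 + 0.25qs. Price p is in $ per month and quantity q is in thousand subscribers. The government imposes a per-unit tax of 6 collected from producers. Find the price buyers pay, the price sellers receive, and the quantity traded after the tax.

Solving each curve for q: qs = 324.8 + 4p.
Producers keep p_s = p_b - 6 per unit, so supply in terms of the buyer price is qs = 300.8 + 4p_b.
Market clearing requires 454.55 - 3.5p_b = 300.8 + 4p_b; hence 153.75 = 7.5p_b and p_b = 20.5.
So p_s = 14.5 and the quantity traded is q = 454.55 - 3.5(20.5) = 382.8.

p_b = 20.5, p_s = 14.5, q = 382.8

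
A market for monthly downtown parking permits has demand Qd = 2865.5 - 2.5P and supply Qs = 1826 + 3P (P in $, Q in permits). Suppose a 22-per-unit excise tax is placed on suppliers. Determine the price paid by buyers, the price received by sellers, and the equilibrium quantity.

P_b = 201, P_s = 179, Q = 2363

Suppliers keep P_s = P_b - 22 per unit, so supply in terms of the buyer price is Qs = 1760 + 3P_b.
Market clearing requires 2865.5 - 2.5P_b = 1760 + 3P_b; hence 1105.5 = 5.5P_b and P_b = 201.
So P_s = 179 and the quantity traded is Q = 2865.5 - 2.5(201) = 2363.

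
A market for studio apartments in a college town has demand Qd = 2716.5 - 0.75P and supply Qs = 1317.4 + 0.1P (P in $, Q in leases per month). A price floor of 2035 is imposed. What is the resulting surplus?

Surplus = 330.65

With P fixed at 2035, quantity demanded is 1190.25 and quantity supplied is 1520.9.
Surplus = Qs - Qd = 1520.9 - 1190.25 = 330.65.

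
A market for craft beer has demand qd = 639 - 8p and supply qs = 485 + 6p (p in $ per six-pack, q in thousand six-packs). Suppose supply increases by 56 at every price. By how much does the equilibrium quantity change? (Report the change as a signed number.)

Δq = 32

At equilibrium qd = qs, so 639 - 8p = 485 + 6p; collecting terms, 154 = 14p and p* = 11.
Then q* = 639 - 8(11) = 551.
After the shift, supply is qs = 541 + 6p.
Re-solving, 14p = 98 gives p = 7 and q = 583.
Δq = 583 - 551 = 32.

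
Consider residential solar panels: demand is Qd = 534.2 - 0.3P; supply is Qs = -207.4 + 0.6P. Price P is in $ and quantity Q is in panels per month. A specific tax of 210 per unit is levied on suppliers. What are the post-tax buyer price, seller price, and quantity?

The tax drives a wedge P_b - P_s = 210. Substituting P_s = P_b - 210 into supply: Qs = -333.4 + 0.6P_b.
Set Qd = Qs: 534.2 - 0.3P_b = -333.4 + 0.6P_b, so 867.6 = 0.9P_b and P_b = 964.
So P_s = 754 and the quantity traded is Q = 534.2 - 0.3(964) = 245.

P_b = 964, P_s = 754, Q = 245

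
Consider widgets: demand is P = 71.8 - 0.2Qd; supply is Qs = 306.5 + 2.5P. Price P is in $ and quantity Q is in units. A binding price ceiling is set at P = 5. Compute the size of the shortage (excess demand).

Shortage = 15

Solving each curve for Q: Qd = 359 - 5P.
Evaluating both curves at the ceiling price 5 gives Qd = 334, Qs = 319.
Shortage = Qd - Qs = 334 - 319 = 15.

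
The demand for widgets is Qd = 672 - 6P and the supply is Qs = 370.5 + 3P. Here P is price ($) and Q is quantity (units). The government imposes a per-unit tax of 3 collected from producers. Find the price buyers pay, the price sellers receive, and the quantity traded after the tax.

P_b = 34.5, P_s = 31.5, Q = 465

With a tax of 3 on producers, they supply based on the net price P_s = P_b - 3, so Qs = 361.5 + 3P_b.
Equate demand and the shifted supply: 672 - 6P_b = 361.5 + 3P_b, giving 9P_b = 310.5, so P_b = 34.5.
So P_s = 31.5 and the quantity traded is Q = 672 - 6(34.5) = 465.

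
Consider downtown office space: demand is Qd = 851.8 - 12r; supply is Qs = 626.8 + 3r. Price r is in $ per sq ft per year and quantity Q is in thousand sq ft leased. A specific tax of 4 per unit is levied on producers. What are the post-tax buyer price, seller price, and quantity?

r_b = 15.8, r_s = 11.8, Q = 662.2

With a tax of 4 on producers, they supply based on the net price r_s = r_b - 4, so Qs = 614.8 + 3r_b.
Equate demand and the shifted supply: 851.8 - 12r_b = 614.8 + 3r_b, giving 15r_b = 237, so r_b = 15.8.
Then r_s = 15.8 - 4 = 11.8 and Q = 851.8 - 12(15.8) = 662.2.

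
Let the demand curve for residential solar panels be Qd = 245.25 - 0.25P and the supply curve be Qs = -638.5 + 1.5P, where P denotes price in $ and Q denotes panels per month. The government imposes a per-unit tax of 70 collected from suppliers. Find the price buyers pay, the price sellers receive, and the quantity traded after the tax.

With a tax of 70 on suppliers, they supply based on the net price P_s = P_b - 70, so Qs = -743.5 + 1.5P_b.
Market clearing requires 245.25 - 0.25P_b = -743.5 + 1.5P_b; hence 988.75 = 1.75P_b and P_b = 565.
So P_s = 495 and the quantity traded is Q = 245.25 - 0.25(565) = 104.

P_b = 565, P_s = 495, Q = 104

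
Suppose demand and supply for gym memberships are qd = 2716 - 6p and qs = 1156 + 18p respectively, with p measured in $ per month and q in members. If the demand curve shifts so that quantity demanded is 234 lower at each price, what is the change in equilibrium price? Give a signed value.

Equating demand and supply, 2716 - 6p = 1156 + 18p gives 24p = 1560, so p* = 65.
Then q* = 2716 - 6(65) = 2326.
After the shift, demand is qd = 2482 - 6p.
Re-solving, 24p = 1326 gives p = 55.25 and q = 2150.5.
Δp = 55.25 - 65 = -9.75.

Δp = -9.75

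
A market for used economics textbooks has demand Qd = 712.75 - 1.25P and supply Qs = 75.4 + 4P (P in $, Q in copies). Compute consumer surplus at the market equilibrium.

Equating demand and supply, 712.75 - 1.25P = 75.4 + 4P gives 5.25P = 637.35, so P* = 121.4.
Then Q* = 712.75 - 1.25(121.4) = 561.
Demand choke price (Qd = 0): P = 712.75/1.25 = 570.2. Consumer surplus = ½ × (570.2 - 121.4) × 561 = 125888.4.

Consumer surplus = 125888.4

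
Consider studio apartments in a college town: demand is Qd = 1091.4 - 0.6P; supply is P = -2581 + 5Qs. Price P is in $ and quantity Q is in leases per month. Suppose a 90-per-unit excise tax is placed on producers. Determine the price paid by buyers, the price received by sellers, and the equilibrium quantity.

P_b = 741.5, P_s = 651.5, Q = 646.5

Solving each curve for Q: Qs = 516.2 + 0.2P.
With a tax of 90 on producers, they supply based on the net price P_s = P_b - 90, so Qs = 498.2 + 0.2P_b.
Market clearing requires 1091.4 - 0.6P_b = 498.2 + 0.2P_b; hence 593.2 = 0.8P_b and P_b = 741.5.
Then P_s = 741.5 - 90 = 651.5 and Q = 1091.4 - 0.6(741.5) = 646.5.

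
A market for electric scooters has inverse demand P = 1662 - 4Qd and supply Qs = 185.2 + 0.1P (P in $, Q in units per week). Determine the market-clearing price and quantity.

Rewriting in direct form: Qd = 415.5 - 0.25P.
Set Qd = Qs: 415.5 - 0.25P = 185.2 + 0.1P, so 230.3 = 0.35P and P* = 658.
From the demand curve, Q* = 415.5 - 0.25(658) = 251.

P* = 658, Q* = 251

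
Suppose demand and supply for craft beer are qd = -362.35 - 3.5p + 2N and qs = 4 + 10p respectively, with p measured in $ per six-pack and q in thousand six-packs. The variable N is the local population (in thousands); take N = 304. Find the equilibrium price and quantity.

With N = 304, demand is qd = 245.65 - 3.5p.
The market clears where 245.65 - 3.5p = 4 + 10p. Rearranging, 13.5p = 241.65, hence p* = 17.9.
Plugging p* into demand: q* = 245.65 - 3.5(17.9) = 183.

p* = 17.9, q* = 183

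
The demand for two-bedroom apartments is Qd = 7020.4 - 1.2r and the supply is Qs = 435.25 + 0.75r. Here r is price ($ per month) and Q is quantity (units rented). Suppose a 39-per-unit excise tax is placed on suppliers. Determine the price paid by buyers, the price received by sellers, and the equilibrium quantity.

With a tax of 39 on suppliers, they supply based on the net price r_s = r_b - 39, so Qs = 406 + 0.75r_b.
Set Qd = Qs: 7020.4 - 1.2r_b = 406 + 0.75r_b, so 6614.4 = 1.95r_b and r_b = 3392.
Then r_s = 3392 - 39 = 3353 and Q = 7020.4 - 1.2(3392) = 2950.

r_b = 3392, r_s = 3353, Q = 2950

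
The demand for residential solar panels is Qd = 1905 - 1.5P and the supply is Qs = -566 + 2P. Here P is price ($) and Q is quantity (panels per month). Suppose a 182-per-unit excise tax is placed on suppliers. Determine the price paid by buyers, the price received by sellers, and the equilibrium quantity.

P_b = 810, P_s = 628, Q = 690

Suppliers keep P_s = P_b - 182 per unit, so supply in terms of the buyer price is Qs = -930 + 2P_b.
Equate demand and the shifted supply: 1905 - 1.5P_b = -930 + 2P_b, giving 3.5P_b = 2835, so P_b = 810.
Then P_s = 810 - 182 = 628 and Q = 1905 - 1.5(810) = 690.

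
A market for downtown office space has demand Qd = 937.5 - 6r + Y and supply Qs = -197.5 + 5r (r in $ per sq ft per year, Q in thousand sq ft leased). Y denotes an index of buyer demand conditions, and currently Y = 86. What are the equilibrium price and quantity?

With Y = 86, demand is Qd = 1023.5 - 6r.
At equilibrium Qd = Qs, so 1023.5 - 6r = -197.5 + 5r; collecting terms, 1221 = 11r and r* = 111.
From the demand curve, Q* = 1023.5 - 6(111) = 357.5.

r* = 111, Q* = 357.5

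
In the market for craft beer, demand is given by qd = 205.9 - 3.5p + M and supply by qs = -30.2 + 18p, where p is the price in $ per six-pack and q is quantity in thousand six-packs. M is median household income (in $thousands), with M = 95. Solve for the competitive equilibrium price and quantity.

p* = 15.4, q* = 247

With M = 95, demand is qd = 300.9 - 3.5p.
At equilibrium qd = qs, so 300.9 - 3.5p = -30.2 + 18p; collecting terms, 331.1 = 21.5p and p* = 15.4.
From the demand curve, q* = 300.9 - 3.5(15.4) = 247.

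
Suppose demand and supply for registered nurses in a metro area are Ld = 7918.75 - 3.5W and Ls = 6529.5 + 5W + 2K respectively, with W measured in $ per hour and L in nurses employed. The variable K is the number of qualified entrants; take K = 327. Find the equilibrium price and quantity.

With K = 327, supply is Ls = 7183.5 + 5W.
At equilibrium Ld = Ls, so 7918.75 - 3.5W = 7183.5 + 5W; collecting terms, 735.25 = 8.5W and W* = 86.5.
Substitute back: L* = 7918.75 - 3.5(86.5) = 7616.

W* = 86.5, L* = 7616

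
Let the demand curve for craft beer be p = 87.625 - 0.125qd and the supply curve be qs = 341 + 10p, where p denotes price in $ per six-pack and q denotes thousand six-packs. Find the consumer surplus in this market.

Consumer surplus = 18292.5625

In direct form, qd = 701 - 8p.
At equilibrium qd = qs, so 701 - 8p = 341 + 10p; collecting terms, 360 = 18p and p* = 20.
Then q* = 701 - 8(20) = 541.
Demand choke price (qd = 0): p = 701/8 = 87.625. Consumer surplus = ½ × (87.625 - 20) × 541 = 18292.5625.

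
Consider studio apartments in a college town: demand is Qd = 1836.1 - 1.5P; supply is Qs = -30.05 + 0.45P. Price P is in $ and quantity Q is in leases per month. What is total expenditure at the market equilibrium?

Set Qd = Qs: 1836.1 - 1.5P = -30.05 + 0.45P, so 1866.15 = 1.95P and P* = 957.
Then Q* = 1836.1 - 1.5(957) = 400.6.
Total expenditure = P* × Q* = 957 × 400.6 = 383374.2.

Total expenditure = 383374.2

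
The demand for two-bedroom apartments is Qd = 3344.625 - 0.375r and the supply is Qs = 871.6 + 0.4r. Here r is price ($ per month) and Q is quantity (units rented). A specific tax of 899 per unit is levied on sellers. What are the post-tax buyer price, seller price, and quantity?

r_b = 3655, r_s = 2756, Q = 1974

Sellers keep r_s = r_b - 899 per unit, so supply in terms of the buyer price is Qs = 512 + 0.4r_b.
Equate demand and the shifted supply: 3344.625 - 0.375r_b = 512 + 0.4r_b, giving 0.775r_b = 2832.625, so r_b = 3655.
Then r_s = 3655 - 899 = 2756 and Q = 3344.625 - 0.375(3655) = 1974.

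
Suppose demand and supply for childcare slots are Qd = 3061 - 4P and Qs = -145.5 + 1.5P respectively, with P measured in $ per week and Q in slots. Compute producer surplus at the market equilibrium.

At equilibrium Qd = Qs, so 3061 - 4P = -145.5 + 1.5P; collecting terms, 3206.5 = 5.5P and P* = 583.
Plugging P* into demand: Q* = 3061 - 4(583) = 729.
Supply choke price (Qs = 0): P = 97. Producer surplus = ½ × (583 - 97) × 729 = 177147.

Producer surplus = 177147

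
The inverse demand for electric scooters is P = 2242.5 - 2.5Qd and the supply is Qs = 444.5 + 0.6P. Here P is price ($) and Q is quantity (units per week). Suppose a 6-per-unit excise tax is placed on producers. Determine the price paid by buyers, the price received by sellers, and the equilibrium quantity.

P_b = 456.1, P_s = 450.1, Q = 714.56

In direct form, Qd = 897 - 0.4P.
Producers keep P_s = P_b - 6 per unit, so supply in terms of the buyer price is Qs = 440.9 + 0.6P_b.
Market clearing requires 897 - 0.4P_b = 440.9 + 0.6P_b; hence 456.1 = P_b and P_b = 456.1.
Then P_s = 456.1 - 6 = 450.1 and Q = 897 - 0.4(456.1) = 714.56.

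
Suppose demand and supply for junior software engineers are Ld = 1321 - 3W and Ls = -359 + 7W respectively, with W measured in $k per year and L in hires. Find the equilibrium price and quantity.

At equilibrium Ld = Ls, so 1321 - 3W = -359 + 7W; collecting terms, 1680 = 10W and W* = 168.
From the demand curve, L* = 1321 - 3(168) = 817.

W* = 168, L* = 817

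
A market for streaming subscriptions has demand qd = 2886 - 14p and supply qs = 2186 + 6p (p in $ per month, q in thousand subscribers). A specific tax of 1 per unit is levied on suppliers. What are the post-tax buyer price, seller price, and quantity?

With a tax of 1 on suppliers, they supply based on the net price p_s = p_b - 1, so qs = 2180 + 6p_b.
Market clearing requires 2886 - 14p_b = 2180 + 6p_b; hence 706 = 20p_b and p_b = 35.3.
Then p_s = 35.3 - 1 = 34.3 and q = 2886 - 14(35.3) = 2391.8.

p_b = 35.3, p_s = 34.3, q = 2391.8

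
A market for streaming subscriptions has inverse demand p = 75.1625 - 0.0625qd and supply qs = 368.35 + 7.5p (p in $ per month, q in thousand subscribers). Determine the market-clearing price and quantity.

Solving each curve for q: qd = 1202.6 - 16p.
Set qd = qs: 1202.6 - 16p = 368.35 + 7.5p, so 834.25 = 23.5p and p* = 35.5.
Plugging p* into demand: q* = 1202.6 - 16(35.5) = 634.6.

p* = 35.5, q* = 634.6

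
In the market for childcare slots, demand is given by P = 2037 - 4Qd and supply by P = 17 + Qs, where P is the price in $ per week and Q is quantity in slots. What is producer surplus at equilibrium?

Producer surplus = 81608

Inverting to quantity form: Qd = 509.25 - 0.25P and Qs = -17 + P.
Equating demand and supply, 509.25 - 0.25P = -17 + P gives 1.25P = 526.25, so P* = 421.
Plugging P* into demand: Q* = 509.25 - 0.25(421) = 404.
Supply choke price (Qs = 0): P = 17. Producer surplus = ½ × (421 - 17) × 404 = 81608.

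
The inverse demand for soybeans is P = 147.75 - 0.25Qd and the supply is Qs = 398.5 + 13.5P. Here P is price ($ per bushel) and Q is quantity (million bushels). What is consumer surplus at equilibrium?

Inverting to quantity form: Qd = 591 - 4P.
At equilibrium Qd = Qs, so 591 - 4P = 398.5 + 13.5P; collecting terms, 192.5 = 17.5P and P* = 11.
Plugging P* into demand: Q* = 591 - 4(11) = 547.
Demand choke price (Qd = 0): P = 591/4 = 147.75. Consumer surplus = ½ × (147.75 - 11) × 547 = 37401.125.

Consumer surplus = 37401.125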